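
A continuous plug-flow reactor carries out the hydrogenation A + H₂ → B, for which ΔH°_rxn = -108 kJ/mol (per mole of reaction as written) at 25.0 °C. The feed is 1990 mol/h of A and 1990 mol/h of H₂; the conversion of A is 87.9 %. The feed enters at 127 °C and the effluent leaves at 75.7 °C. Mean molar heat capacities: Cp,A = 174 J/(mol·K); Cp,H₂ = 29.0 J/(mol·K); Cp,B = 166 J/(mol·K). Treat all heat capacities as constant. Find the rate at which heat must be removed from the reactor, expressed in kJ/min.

Q_out = 3550 kJ/min

Extent of reaction ξ = 0.879 × 1990 = 1749.2 mol/h
Reaction term: ξ·ΔH°_rxn = 1749.2 × -108 = -188910 kJ/h
Sensible, feed 127→25 °C: -41205 kJ/h
Outlet flows (mol/h): A 240.79, H₂ 240.79, B 1749.2
Sensible, products 25→75.7 °C: 17200 kJ/h
Q = ΔH = -212920 kJ/h = -59.144 kW
Heat removed = 3548.7 kJ/min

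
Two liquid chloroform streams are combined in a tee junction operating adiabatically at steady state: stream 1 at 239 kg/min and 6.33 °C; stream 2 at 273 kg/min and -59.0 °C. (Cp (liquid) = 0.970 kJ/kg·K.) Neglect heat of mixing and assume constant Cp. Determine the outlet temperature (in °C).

T_out = -28.5 °C

Energy balance with Q = 0: Σ ṁᵢCp,ᵢ(T_out − Tᵢ) = 0
Σ ṁᵢCp,ᵢTᵢ = 239×0.970×6.33 + 273×0.970×-59.0 = -14156
Σ ṁᵢCp,ᵢ = 239×0.970 + 273×0.970 = 496.64
T_out = -14156 / 496.64 = -28.504 °C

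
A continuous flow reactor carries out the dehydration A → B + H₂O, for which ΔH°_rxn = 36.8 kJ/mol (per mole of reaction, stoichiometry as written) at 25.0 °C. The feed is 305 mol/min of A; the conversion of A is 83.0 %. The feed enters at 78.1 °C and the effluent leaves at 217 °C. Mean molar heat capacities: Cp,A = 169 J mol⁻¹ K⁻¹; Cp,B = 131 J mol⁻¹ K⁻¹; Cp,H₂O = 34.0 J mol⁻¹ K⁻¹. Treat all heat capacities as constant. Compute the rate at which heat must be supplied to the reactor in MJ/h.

Extent of reaction ξ = 0.830 × 305 = 253.15 mol/min
Reaction term: ξ·ΔH°_rxn = 253.15 × 36.8 = 9315.9 kJ/min
Sensible, feed 78.1→25 °C: -2737 kJ/min
Outlet flows (mol/min): A 51.85, B 253.15, H₂O 253.15
Sensible, products 25→217 °C: 9702.2 kJ/min
Q = ΔH = 16281 kJ/min = 271.35 kW
Heat supplied = 976.87 MJ/h

Q_in = 977 MJ/h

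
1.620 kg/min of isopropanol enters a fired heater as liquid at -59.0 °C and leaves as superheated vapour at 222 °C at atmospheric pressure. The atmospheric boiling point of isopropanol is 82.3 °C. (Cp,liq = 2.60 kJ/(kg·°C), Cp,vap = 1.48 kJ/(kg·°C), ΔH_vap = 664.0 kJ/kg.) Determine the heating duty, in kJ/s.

Q = 33.4 kJ/s

liquid -59.0→82.3 °C: 367.38 kJ/kg
vaporisation at 82.3 °C: 664 kJ/kg
vapour 82.3→222 °C: 206.76 kJ/kg
Δh = 367.38 + 664 + 206.76 = 1238.1 kJ/kg
Q = ṁ·Δh = 1.620 kg/min × 1238.1 kJ/kg = 2005.8 kJ/min
|Q| = 33.43 kW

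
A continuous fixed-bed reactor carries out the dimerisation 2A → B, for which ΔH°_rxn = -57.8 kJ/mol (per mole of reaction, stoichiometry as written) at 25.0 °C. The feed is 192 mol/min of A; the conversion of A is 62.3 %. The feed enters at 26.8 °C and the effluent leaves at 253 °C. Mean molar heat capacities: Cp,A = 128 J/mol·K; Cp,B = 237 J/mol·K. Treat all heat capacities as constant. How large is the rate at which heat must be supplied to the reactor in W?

Q_in = 30700 W

Extent of reaction ξ = 0.623 × 192 / 2 = 59.808 mol/min
Reaction term: ξ·ΔH°_rxn = 59.808 × -57.8 = -3456.9 kJ/min
Sensible, feed 26.8→25 °C: -44.237 kJ/min
Outlet flows (mol/min): A 72.384, B 59.808
Sensible, products 25→253 °C: 5344.2 kJ/min
Q = ΔH = 1843.1 kJ/min = 30.718 kW
Heat supplied = 30718 W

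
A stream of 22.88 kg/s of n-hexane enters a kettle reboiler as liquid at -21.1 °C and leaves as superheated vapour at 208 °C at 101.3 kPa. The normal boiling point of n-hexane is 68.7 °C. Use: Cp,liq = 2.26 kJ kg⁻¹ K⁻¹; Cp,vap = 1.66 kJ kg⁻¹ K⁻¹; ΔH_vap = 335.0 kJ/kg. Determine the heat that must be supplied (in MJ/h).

liquid -21.1→68.7 °C: 202.95 kJ/kg
vaporisation at 68.7 °C: 335 kJ/kg
vapour 68.7→208 °C: 231.24 kJ/kg
Δh = 202.95 + 335 + 231.24 = 769.19 kJ/kg
Q = ṁ·Δh = 22.88 kg/s × 769.19 kJ/kg = 17599 kJ/s
|Q| = 17599 kW = 63356 MJ/h

Q = 63400 MJ/h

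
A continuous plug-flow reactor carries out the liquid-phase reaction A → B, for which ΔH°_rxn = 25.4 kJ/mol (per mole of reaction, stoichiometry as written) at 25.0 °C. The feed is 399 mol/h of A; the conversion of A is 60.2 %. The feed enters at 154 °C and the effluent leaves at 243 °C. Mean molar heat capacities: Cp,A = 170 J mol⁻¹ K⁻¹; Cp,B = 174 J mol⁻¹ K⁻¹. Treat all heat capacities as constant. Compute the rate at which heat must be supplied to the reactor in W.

Extent of reaction ξ = 0.602 × 399 = 240.2 mol/h
Reaction term: ξ·ΔH°_rxn = 240.2 × 25.4 = 6101 kJ/h
Sensible, feed 154→25 °C: -8750.1 kJ/h
Outlet flows (mol/h): A 158.8, B 240.2
Sensible, products 25→243 °C: 14996 kJ/h
Q = ΔH = 12347 kJ/h = 3.4298 kW
Heat supplied = 3429.8 W

Q_in = 3430 W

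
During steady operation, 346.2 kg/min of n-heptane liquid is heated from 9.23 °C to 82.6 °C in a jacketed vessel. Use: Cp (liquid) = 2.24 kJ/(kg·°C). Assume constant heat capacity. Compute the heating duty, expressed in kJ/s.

Q = ṁ·Cp·ΔT = 346.2 × 2.24 × (82.6 − 9.23) = 56898 kJ/min
Converting: 56898 / 60 s = 948.29 kW

Q = 948 kJ/s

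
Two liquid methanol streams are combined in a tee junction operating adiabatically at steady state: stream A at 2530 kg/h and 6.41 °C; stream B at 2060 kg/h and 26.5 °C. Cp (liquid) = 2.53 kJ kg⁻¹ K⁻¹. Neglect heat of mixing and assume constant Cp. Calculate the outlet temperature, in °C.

No heat crosses the boundary, so H_out = H_in.
T_out = Σ ṁᵢCp,ᵢTᵢ / Σ ṁᵢCp,ᵢ
      = 179140 / 11613 = 15.426 °C

T_out = 15.4 °C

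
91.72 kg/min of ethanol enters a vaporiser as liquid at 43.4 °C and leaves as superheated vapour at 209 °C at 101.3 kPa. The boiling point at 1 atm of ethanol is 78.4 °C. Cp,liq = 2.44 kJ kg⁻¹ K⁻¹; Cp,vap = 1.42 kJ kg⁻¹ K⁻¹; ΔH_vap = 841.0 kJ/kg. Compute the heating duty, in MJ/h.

liquid 43.4→78.4 °C: 85.4 kJ/kg
vaporisation at 78.4 °C: 841 kJ/kg
vapour 78.4→209 °C: 185.45 kJ/kg
Δh = 85.4 + 841 + 185.45 = 1111.9 kJ/kg
Q = ṁ·Δh = 91.72 kg/min × 1111.9 kJ/kg = 101980 kJ/min
|Q| = 1699.7 kW = 6118.7 MJ/h

Q = 6120 MJ/h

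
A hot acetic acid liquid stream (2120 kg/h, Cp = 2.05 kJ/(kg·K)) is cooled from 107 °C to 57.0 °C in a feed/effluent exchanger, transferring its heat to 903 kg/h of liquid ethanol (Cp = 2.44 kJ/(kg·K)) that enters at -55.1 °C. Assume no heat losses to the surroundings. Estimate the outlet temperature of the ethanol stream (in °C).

T_c,out = 43.5 °C

Heat released by hot stream: Q = 2120 × 2.05 × (107 − 57.0) = 217300 kJ/h
Energy balance on cold side (adiabatic exchanger): Q = ṁ_c·Cp_c·(T_c,out − T_c,in)
T_c,out = -55.1 + 217300/(903 × 2.44) = 43.524 °C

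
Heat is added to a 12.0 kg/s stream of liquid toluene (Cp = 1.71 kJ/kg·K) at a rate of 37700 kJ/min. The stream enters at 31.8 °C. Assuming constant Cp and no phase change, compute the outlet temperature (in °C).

Q = 37700 kJ/min = 628.33 kJ/s
ΔT = Q/(ṁ·Cp) = 628.33/(12.0×1.71) = 30.621 K
T_out = 31.8 + 30.621 = 62.421 °C

T_out = 62.4 °C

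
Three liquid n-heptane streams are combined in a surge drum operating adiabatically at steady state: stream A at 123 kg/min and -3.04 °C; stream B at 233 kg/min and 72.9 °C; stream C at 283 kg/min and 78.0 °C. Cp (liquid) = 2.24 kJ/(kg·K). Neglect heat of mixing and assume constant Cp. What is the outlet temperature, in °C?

T_out = 60.5 °C

No heat crosses the boundary, so H_out = H_in.
T_out = Σ ṁᵢCp,ᵢTᵢ / Σ ṁᵢCp,ᵢ
      = 86656 / 1431.4 = 60.541 °C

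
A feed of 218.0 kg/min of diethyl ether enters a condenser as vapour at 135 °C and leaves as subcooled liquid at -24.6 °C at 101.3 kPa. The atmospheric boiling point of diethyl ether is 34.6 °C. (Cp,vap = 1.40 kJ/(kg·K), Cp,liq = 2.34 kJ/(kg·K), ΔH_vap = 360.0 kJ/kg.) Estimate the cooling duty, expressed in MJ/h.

vapour 135→34.6 °C: -140.56 kJ/kg
condensation at 34.6 °C: -360 kJ/kg
liquid 34.6→-24.6 °C: -138.53 kJ/kg
Δh = -140.56 + -360 + -138.53 = -639.09 kJ/kg
Q = ṁ·Δh = 218.0 kg/min × -639.09 kJ/kg = -139320 kJ/min
|Q| = 2322 kW = 8359.3 MJ/h

Q_c = 8360 MJ/h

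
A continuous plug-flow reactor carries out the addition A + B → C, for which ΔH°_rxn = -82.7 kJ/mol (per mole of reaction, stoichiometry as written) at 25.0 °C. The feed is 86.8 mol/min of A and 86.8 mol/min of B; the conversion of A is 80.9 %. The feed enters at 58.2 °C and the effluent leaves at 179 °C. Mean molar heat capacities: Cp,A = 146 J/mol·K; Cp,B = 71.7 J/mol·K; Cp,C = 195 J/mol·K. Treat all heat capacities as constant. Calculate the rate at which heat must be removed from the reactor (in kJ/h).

Q_out = 226000 kJ/h

Extent of reaction ξ = 0.809 × 86.8 = 70.221 mol/min
Reaction term: ξ·ΔH°_rxn = 70.221 × -82.7 = -5807.3 kJ/min
Sensible, feed 58.2→25 °C: -627.36 kJ/min
Outlet flows (mol/min): A 16.579, B 16.579, C 70.221
Sensible, products 25→179 °C: 2664.6 kJ/min
Q = ΔH = -3770.1 kJ/min = -62.835 kW
Heat removed = 226210 kJ/h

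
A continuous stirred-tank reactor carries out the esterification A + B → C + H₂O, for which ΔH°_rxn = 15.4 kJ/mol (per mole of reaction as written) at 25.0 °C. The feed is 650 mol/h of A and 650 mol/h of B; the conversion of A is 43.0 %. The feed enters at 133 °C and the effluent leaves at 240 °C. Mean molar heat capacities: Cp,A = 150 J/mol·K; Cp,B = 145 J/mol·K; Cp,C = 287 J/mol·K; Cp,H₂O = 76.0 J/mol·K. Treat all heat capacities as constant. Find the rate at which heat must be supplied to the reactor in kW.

Extent of reaction ξ = 0.430 × 650 = 279.5 mol/h
Reaction term: ξ·ΔH°_rxn = 279.5 × 15.4 = 4304.3 kJ/h
Sensible, feed 133→25 °C: -20709 kJ/h
Outlet flows (mol/h): A 370.5, B 370.5, C 279.5, H₂O 279.5
Sensible, products 25→240 °C: 45313 kJ/h
Q = ΔH = 28908 kJ/h = 8.03 kW
Heat supplied = 8.03 kW

Q_in = 8.03 kW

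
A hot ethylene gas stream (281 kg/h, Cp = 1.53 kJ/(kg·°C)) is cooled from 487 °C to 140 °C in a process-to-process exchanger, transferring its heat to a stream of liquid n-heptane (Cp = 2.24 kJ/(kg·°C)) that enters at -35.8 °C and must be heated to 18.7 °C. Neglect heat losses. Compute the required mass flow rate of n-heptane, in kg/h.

ṁ_c = 1220 kg/h

Heat released by hot stream: Q = 281 × 1.53 × (487 − 140) = 149190 kJ/h
Energy balance on cold side (adiabatic exchanger): Q = ṁ_c·Cp_c·(T_c,out − T_c,in)
ṁ_c = 149190 / [2.24 × (18.7 − -35.8)] = 1222 kg/h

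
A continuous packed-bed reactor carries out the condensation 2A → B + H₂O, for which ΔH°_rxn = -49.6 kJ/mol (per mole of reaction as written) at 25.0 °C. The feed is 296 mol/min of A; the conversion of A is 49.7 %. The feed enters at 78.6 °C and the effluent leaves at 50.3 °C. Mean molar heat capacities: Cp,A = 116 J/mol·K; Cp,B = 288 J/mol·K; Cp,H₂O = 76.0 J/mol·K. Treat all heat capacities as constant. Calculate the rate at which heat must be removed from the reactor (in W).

Extent of reaction ξ = 0.497 × 296 / 2 = 73.556 mol/min
Reaction term: ξ·ΔH°_rxn = 73.556 × -49.6 = -3648.4 kJ/min
Sensible, feed 78.6→25 °C: -1840.4 kJ/min
Outlet flows (mol/min): A 148.89, B 73.556, H₂O 73.556
Sensible, products 25→50.3 °C: 1114.3 kJ/min
Q = ΔH = -4374.4 kJ/min = -72.907 kW
Heat removed = 72907 W

Q_out = 72900 W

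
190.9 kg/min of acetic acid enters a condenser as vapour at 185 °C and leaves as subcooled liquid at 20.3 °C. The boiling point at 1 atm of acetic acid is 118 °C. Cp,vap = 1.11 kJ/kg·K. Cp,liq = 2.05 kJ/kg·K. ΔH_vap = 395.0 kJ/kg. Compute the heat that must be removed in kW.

Q_c = 2130 kW

vapour 185→118 °C: -74.37 kJ/kg
condensation at 118 °C: -395 kJ/kg
liquid 118→20.3 °C: -200.28 kJ/kg
Δh = -74.37 + -395 + -200.28 = -669.65 kJ/kg
Q = ṁ·Δh = 190.9 kg/min × -669.65 kJ/kg = -127840 kJ/min
|Q| = 2130.6 kW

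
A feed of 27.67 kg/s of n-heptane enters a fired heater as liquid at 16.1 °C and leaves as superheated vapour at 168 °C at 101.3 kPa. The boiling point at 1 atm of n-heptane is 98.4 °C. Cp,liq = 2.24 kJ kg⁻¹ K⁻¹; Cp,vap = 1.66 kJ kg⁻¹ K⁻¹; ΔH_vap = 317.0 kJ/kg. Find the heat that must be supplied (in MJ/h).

liquid 16.1→98.4 °C: 184.35 kJ/kg
vaporisation at 98.4 °C: 317 kJ/kg
vapour 98.4→168 °C: 115.54 kJ/kg
Δh = 184.35 + 317 + 115.54 = 616.89 kJ/kg
Q = ṁ·Δh = 27.67 kg/s × 616.89 kJ/kg = 17069 kJ/s
|Q| = 17069 kW = 61449 MJ/h

Q = 61400 MJ/h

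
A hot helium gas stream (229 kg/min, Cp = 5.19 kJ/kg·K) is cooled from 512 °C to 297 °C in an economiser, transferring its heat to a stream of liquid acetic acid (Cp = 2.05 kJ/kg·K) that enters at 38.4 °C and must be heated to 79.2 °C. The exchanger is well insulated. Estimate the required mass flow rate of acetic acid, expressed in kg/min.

Heat released by hot stream: Q = 229 × 5.19 × (512 − 297) = 255530 kJ/min
Energy balance on cold side (adiabatic exchanger): Q = ṁ_c·Cp_c·(T_c,out − T_c,in)
ṁ_c = 255530 / [2.05 × (79.2 − 38.4)] = 3055.1 kg/min

ṁ_c = 3060 kg/min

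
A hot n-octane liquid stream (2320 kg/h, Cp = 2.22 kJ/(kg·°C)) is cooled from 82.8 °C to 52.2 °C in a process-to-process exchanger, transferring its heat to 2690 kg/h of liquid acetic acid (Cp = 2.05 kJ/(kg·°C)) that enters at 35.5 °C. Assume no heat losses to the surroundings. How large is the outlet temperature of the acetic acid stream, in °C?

T_c,out = 64.1 °C

Heat released by hot stream: Q = 2320 × 2.22 × (82.8 − 52.2) = 157600 kJ/h
Energy balance on cold side (adiabatic exchanger): Q = ṁ_c·Cp_c·(T_c,out − T_c,in)
T_c,out = 35.5 + 157600/(2690 × 2.05) = 64.08 °C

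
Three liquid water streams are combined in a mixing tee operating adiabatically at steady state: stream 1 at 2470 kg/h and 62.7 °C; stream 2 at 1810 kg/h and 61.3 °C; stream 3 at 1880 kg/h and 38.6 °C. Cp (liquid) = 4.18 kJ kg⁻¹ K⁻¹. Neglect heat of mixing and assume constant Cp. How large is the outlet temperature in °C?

Energy balance with Q = 0: Σ ṁᵢCp,ᵢ(T_out − Tᵢ) = 0
T_out = Σ ṁᵢCp,ᵢTᵢ / Σ ṁᵢCp,ᵢ
      = 1.4145e+06 / 25749 = 54.933 °C

T_out = 54.9 °C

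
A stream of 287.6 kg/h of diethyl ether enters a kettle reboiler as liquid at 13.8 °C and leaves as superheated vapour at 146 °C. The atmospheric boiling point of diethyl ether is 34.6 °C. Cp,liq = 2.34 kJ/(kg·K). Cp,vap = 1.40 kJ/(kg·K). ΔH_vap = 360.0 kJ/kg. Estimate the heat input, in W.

liquid 13.8→34.6 °C: 48.672 kJ/kg
vaporisation at 34.6 °C: 360 kJ/kg
vapour 34.6→146 °C: 155.96 kJ/kg
Δh = 48.672 + 360 + 155.96 = 564.63 kJ/kg
Q = ṁ·Δh = 287.6 kg/h × 564.63 kJ/kg = 162390 kJ/h
|Q| = 45.108 kW = 45108 W

Q = 45100 W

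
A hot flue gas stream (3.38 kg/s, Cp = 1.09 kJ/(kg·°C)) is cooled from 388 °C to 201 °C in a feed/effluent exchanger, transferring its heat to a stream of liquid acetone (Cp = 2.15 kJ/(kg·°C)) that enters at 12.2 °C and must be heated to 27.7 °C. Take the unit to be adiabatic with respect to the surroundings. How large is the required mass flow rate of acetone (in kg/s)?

Heat released by hot stream: Q = 3.38 × 1.09 × (388 − 201) = 688.95 kJ/s
Energy balance on cold side (adiabatic exchanger): Q = ṁ_c·Cp_c·(T_c,out − T_c,in)
ṁ_c = 688.95 / [2.15 × (27.7 − 12.2)] = 20.674 kg/s

ṁ_c = 20.7 kg/s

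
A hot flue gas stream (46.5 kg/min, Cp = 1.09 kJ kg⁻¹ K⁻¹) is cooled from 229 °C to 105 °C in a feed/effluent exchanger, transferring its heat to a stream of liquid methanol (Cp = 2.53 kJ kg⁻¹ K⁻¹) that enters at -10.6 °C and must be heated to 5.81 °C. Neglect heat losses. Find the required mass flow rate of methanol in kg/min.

Heat released by hot stream: Q = 46.5 × 1.09 × (229 − 105) = 6284.9 kJ/min
Energy balance on cold side (adiabatic exchanger): Q = ṁ_c·Cp_c·(T_c,out − T_c,in)
ṁ_c = 6284.9 / [2.53 × (5.81 − -10.6)] = 151.38 kg/min

ṁ_c = 151 kg/min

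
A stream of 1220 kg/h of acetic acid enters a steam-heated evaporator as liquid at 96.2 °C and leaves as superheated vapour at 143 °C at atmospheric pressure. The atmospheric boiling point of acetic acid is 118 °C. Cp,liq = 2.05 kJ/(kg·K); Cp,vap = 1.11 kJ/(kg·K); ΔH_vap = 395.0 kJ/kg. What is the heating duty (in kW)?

Q = 158 kW

liquid 96.2→118 °C: 44.69 kJ/kg
vaporisation at 118 °C: 395 kJ/kg
vapour 118→143 °C: 27.75 kJ/kg
Δh = 44.69 + 395 + 27.75 = 467.44 kJ/kg
Q = ṁ·Δh = 1220 kg/h × 467.44 kJ/kg = 570280 kJ/h
|Q| = 158.41 kW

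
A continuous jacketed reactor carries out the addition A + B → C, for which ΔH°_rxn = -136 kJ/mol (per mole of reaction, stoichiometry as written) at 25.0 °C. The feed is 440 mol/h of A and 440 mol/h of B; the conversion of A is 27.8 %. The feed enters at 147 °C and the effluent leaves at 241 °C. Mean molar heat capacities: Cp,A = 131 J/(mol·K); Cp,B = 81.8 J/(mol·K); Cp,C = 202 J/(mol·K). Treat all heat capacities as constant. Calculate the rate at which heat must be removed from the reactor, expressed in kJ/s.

Q_out = 2.26 kJ/s

Extent of reaction ξ = 0.278 × 440 = 122.32 mol/h
Reaction term: ξ·ΔH°_rxn = 122.32 × -136 = -16636 kJ/h
Sensible, feed 147→25 °C: -11423 kJ/h
Outlet flows (mol/h): A 317.68, B 317.68, C 122.32
Sensible, products 25→241 °C: 19939 kJ/h
Q = ΔH = -8119.5 kJ/h = -2.2554 kW
Heat removed = 2.2554 kJ/s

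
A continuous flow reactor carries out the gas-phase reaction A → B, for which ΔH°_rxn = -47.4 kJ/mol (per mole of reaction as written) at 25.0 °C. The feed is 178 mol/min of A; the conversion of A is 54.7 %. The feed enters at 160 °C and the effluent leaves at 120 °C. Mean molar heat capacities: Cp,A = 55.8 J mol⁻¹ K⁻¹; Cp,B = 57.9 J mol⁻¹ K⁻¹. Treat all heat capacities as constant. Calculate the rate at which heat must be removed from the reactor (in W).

Extent of reaction ξ = 0.547 × 178 = 97.366 mol/min
Reaction term: ξ·ΔH°_rxn = 97.366 × -47.4 = -4615.1 kJ/min
Sensible, feed 160→25 °C: -1340.9 kJ/min
Outlet flows (mol/min): A 80.634, B 97.366
Sensible, products 25→120 °C: 963 kJ/min
Q = ΔH = -4993 kJ/min = -83.217 kW
Heat removed = 83217 W

Q_out = 83200 W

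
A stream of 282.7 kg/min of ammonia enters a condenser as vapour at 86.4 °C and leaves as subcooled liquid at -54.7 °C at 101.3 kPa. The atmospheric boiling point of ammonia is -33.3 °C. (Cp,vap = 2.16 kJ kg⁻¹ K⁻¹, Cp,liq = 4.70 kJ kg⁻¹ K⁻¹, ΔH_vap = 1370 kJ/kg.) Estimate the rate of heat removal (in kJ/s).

vapour 86.4→-33.3 °C: -258.55 kJ/kg
condensation at -33.3 °C: -1370 kJ/kg
liquid -33.3→-54.7 °C: -100.58 kJ/kg
Δh = -258.55 + -1370 + -100.58 = -1729.1 kJ/kg
Q = ṁ·Δh = 282.7 kg/min × -1729.1 kJ/kg = -488830 kJ/min
|Q| = 8147.1 kW

Q_c = 8150 kJ/s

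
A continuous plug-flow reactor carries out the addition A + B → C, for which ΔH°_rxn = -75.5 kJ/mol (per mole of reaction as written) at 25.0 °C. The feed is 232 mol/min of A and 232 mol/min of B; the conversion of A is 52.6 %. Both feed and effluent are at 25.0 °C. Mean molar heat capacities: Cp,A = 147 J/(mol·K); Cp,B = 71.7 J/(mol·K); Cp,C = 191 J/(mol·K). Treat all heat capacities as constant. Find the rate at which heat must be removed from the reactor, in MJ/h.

Q_out = 553 MJ/h

Extent of reaction ξ = 0.526 × 232 = 122.03 mol/min
Reaction term: ξ·ΔH°_rxn = 122.03 × -75.5 = -9213.4 kJ/min
Q = ΔH = -9213.4 kJ/min = -153.56 kW
Heat removed = 552.8 MJ/h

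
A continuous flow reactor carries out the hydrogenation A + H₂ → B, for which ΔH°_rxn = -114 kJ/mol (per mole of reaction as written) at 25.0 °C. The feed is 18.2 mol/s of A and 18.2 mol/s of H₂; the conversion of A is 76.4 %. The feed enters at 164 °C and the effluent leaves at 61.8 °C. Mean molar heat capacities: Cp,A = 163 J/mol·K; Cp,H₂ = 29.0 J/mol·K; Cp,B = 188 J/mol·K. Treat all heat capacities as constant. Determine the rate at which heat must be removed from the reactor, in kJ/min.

Extent of reaction ξ = 0.764 × 18.2 = 13.905 mol/s
Reaction term: ξ·ΔH°_rxn = 13.905 × -114 = -1585.1 kJ/s
Sensible, feed 164→25 °C: -485.72 kJ/s
Outlet flows (mol/s): A 4.2952, H₂ 4.2952, B 13.905
Sensible, products 25→61.8 °C: 126.55 kJ/s
Q = ΔH = -1944.3 kJ/s = -1944.3 kW
Heat removed = 116660 kJ/min

Q_out = 117000 kJ/min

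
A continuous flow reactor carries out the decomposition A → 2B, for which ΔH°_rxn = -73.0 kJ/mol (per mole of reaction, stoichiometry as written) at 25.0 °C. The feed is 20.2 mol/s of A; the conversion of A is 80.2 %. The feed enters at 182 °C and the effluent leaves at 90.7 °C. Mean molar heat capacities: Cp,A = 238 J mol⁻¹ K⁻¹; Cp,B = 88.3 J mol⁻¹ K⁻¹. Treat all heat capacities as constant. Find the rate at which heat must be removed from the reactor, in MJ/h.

Extent of reaction ξ = 0.802 × 20.2 = 16.2 mol/s
Reaction term: ξ·ΔH°_rxn = 16.2 × -73.0 = -1182.6 kJ/s
Sensible, feed 182→25 °C: -754.79 kJ/s
Outlet flows (mol/s): A 3.9996, B 32.401
Sensible, products 25→90.7 °C: 250.51 kJ/s
Q = ΔH = -1686.9 kJ/s = -1686.9 kW
Heat removed = 6072.9 MJ/h

Q_out = 6070 MJ/h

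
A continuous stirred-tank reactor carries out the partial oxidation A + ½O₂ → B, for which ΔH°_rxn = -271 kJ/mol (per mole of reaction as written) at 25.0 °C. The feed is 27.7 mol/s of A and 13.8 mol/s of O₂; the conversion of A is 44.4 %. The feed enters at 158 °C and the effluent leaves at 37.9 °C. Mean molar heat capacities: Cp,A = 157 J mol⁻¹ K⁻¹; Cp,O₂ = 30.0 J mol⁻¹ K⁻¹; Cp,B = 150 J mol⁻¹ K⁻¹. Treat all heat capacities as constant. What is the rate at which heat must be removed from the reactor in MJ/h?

Q_out = 14100 MJ/h

Extent of reaction ξ = 0.444 × 27.7 = 12.299 mol/s
Reaction term: ξ·ΔH°_rxn = 12.299 × -271 = -3333 kJ/s
Sensible, feed 158→25 °C: -633.47 kJ/s
Outlet flows (mol/s): A 15.401, O₂ 7.6506, B 12.299
Sensible, products 25→37.9 °C: 57.951 kJ/s
Q = ΔH = -3908.5 kJ/s = -3908.5 kW
Heat removed = 14071 MJ/h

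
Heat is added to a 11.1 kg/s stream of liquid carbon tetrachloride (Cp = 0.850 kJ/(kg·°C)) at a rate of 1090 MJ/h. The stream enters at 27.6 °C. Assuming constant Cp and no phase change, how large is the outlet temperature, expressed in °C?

T_out = 59.7 °C

Q = 1090 MJ/h = 302.78 kJ/s
ΔT = Q/(ṁ·Cp) = 302.78/(11.1×0.850) = 32.091 K
T_out = 27.6 + 32.091 = 59.691 °C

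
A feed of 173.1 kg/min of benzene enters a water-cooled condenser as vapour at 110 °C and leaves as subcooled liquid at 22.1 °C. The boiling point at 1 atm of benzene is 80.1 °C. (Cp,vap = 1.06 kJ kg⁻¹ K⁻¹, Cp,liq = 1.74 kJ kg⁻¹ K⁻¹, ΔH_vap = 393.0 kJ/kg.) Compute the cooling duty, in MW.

vapour 110→80.1 °C: -31.694 kJ/kg
condensation at 80.1 °C: -393 kJ/kg
liquid 80.1→22.1 °C: -100.92 kJ/kg
Δh = -31.694 + -393 + -100.92 = -525.61 kJ/kg
Q = ṁ·Δh = 173.1 kg/min × -525.61 kJ/kg = -90984 kJ/min
|Q| = 1516.4 kW = 1.5164 MW

Q_c = 1.52 MW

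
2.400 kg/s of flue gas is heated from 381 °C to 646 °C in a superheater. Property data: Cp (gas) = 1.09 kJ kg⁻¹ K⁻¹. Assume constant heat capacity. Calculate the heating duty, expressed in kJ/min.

Q = ṁ·Cp·ΔT = 2.400 × 1.09 × (646 − 381) = 693.24 kJ/s
Heating duty = 41594 kJ/min

Q = 41600 kJ/min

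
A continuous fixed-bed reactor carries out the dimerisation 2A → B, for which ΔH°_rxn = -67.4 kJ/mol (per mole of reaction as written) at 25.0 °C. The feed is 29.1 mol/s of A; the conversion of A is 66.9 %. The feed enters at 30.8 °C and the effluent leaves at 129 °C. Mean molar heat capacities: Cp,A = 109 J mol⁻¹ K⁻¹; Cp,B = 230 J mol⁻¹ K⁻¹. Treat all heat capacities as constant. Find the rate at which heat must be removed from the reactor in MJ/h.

Extent of reaction ξ = 0.669 × 29.1 / 2 = 9.734 mol/s
Reaction term: ξ·ΔH°_rxn = 9.734 × -67.4 = -656.07 kJ/s
Sensible, feed 30.8→25 °C: -18.397 kJ/s
Outlet flows (mol/s): A 9.6321, B 9.734
Sensible, products 25→129 °C: 342.03 kJ/s
Q = ΔH = -332.44 kJ/s = -332.44 kW
Heat removed = 1196.8 MJ/h

Q_out = 1200 MJ/h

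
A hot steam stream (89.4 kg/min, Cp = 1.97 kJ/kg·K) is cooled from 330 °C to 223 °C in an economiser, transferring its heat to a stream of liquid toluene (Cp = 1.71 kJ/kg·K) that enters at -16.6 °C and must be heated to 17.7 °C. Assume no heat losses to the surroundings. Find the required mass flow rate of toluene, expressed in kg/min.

ṁ_c = 321 kg/min

Heat released by hot stream: Q = 89.4 × 1.97 × (330 − 223) = 18845 kJ/min
Energy balance on cold side (adiabatic exchanger): Q = ṁ_c·Cp_c·(T_c,out − T_c,in)
ṁ_c = 18845 / [1.71 × (17.7 − -16.6)] = 321.29 kg/min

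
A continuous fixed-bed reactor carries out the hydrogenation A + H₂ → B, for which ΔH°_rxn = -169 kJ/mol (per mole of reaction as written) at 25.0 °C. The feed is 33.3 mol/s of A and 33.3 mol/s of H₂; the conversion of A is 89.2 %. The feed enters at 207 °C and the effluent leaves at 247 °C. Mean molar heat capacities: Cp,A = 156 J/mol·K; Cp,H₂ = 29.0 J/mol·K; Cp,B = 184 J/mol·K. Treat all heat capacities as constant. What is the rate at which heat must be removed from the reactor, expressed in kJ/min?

Extent of reaction ξ = 0.892 × 33.3 = 29.704 mol/s
Reaction term: ξ·ΔH°_rxn = 29.704 × -169 = -5019.9 kJ/s
Sensible, feed 207→25 °C: -1121.2 kJ/s
Outlet flows (mol/s): A 3.5964, H₂ 3.5964, B 29.704
Sensible, products 25→247 °C: 1361 kJ/s
Q = ΔH = -4780.1 kJ/s = -4780.1 kW
Heat removed = 286800 kJ/min

Q_out = 287000 kJ/min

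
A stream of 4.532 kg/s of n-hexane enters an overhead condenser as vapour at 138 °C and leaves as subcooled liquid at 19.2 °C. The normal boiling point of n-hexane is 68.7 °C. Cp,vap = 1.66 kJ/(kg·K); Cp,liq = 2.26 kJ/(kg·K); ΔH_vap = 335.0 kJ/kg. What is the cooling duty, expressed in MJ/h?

Q_c = 9170 MJ/h

vapour 138→68.7 °C: -115.04 kJ/kg
condensation at 68.7 °C: -335 kJ/kg
liquid 68.7→19.2 °C: -111.87 kJ/kg
Δh = -115.04 + -335 + -111.87 = -561.91 kJ/kg
Q = ṁ·Δh = 4.532 kg/s × -561.91 kJ/kg = -2546.6 kJ/s
|Q| = 2546.6 kW = 9167.6 MJ/h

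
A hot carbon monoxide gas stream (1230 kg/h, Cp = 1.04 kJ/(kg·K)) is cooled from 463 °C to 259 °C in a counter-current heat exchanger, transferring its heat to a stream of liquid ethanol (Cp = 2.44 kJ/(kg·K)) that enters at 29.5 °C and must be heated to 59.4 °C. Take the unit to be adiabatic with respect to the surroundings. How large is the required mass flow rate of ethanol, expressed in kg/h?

ṁ_c = 3580 kg/h

Heat released by hot stream: Q = 1230 × 1.04 × (463 − 259) = 260960 kJ/h
Energy balance on cold side (adiabatic exchanger): Q = ṁ_c·Cp_c·(T_c,out − T_c,in)
ṁ_c = 260960 / [2.44 × (59.4 − 29.5)] = 3576.9 kg/h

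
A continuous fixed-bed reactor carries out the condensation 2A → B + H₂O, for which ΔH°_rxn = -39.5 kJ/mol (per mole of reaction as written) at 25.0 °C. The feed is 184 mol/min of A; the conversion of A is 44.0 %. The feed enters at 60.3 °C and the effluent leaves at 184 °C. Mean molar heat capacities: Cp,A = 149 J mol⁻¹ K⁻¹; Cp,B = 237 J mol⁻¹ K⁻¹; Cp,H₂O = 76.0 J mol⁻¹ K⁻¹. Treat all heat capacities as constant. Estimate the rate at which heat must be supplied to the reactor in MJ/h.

Q_in = 113 MJ/h

Extent of reaction ξ = 0.440 × 184 / 2 = 40.48 mol/min
Reaction term: ξ·ΔH°_rxn = 40.48 × -39.5 = -1599 kJ/min
Sensible, feed 60.3→25 °C: -967.78 kJ/min
Outlet flows (mol/min): A 103.04, B 40.48, H₂O 40.48
Sensible, products 25→184 °C: 4455.7 kJ/min
Q = ΔH = 1888.9 kJ/min = 31.482 kW
Heat supplied = 113.34 MJ/h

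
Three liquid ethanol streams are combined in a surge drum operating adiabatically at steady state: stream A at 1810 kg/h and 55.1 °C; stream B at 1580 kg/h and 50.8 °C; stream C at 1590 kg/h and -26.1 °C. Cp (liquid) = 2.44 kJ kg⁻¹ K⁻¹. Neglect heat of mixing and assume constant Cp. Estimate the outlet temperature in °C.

T_out = 27.8 °C

Adiabatic, steady state ⇒ Σ ṁᵢCp,ᵢ(T_out − Tᵢ) = 0
T_out = Σ ṁᵢCp,ᵢTᵢ / Σ ṁᵢCp,ᵢ
      = 337930 / 12151 = 27.81 °C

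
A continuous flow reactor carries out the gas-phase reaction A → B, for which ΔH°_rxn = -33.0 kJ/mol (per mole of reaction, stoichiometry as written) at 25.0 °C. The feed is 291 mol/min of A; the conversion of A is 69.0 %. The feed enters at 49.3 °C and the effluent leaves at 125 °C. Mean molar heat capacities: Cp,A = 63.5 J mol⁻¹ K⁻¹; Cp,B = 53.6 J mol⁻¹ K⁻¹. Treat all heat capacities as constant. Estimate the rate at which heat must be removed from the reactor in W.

Q_out = 90400 W

Extent of reaction ξ = 0.690 × 291 = 200.79 mol/min
Reaction term: ξ·ΔH°_rxn = 200.79 × -33.0 = -6626.1 kJ/min
Sensible, feed 49.3→25 °C: -449.03 kJ/min
Outlet flows (mol/min): A 90.21, B 200.79
Sensible, products 25→125 °C: 1649.1 kJ/min
Q = ΔH = -5426 kJ/min = -90.434 kW
Heat removed = 90434 W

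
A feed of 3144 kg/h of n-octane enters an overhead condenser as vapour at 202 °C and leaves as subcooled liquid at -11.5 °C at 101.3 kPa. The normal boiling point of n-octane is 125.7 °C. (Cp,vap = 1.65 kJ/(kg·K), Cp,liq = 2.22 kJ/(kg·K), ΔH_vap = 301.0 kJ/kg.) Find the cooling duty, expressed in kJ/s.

vapour 202→125.7 °C: -125.89 kJ/kg
condensation at 125.7 °C: -301 kJ/kg
liquid 125.7→-11.5 °C: -304.58 kJ/kg
Δh = -125.89 + -301 + -304.58 = -731.48 kJ/kg
Q = ṁ·Δh = 3144 kg/h × -731.48 kJ/kg = -2.2998e+06 kJ/h
|Q| = 638.82 kW

Q_c = 639 kJ/s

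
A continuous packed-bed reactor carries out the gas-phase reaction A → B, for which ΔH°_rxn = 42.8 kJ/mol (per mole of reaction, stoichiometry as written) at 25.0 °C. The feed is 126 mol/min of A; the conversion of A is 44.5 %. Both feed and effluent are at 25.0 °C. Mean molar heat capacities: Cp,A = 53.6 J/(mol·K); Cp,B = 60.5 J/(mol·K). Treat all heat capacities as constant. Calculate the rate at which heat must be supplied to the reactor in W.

Q_in = 40000 W

Extent of reaction ξ = 0.445 × 126 = 56.07 mol/min
Reaction term: ξ·ΔH°_rxn = 56.07 × 42.8 = 2399.8 kJ/min
Q = ΔH = 2399.8 kJ/min = 39.997 kW
Heat supplied = 39997 W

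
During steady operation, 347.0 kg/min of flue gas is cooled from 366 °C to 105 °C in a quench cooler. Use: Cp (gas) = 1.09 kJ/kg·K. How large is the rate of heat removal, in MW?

Q = ṁ·Cp·ΔT = 347.0 × 1.09 × (105 − 366) = -98718 kJ/min
Converting: 98718 / 60 s = 1645.3 kW
Cooling duty = 1.6453 MW

Q_c = 1.65 MW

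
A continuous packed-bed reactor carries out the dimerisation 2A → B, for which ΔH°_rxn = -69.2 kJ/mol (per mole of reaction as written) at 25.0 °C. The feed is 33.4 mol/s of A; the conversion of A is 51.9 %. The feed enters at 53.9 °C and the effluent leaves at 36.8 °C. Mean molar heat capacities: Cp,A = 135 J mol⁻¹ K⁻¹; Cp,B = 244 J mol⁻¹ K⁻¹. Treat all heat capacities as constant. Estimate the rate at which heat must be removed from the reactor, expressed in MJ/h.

Extent of reaction ξ = 0.519 × 33.4 / 2 = 8.6673 mol/s
Reaction term: ξ·ΔH°_rxn = 8.6673 × -69.2 = -599.78 kJ/s
Sensible, feed 53.9→25 °C: -130.31 kJ/s
Outlet flows (mol/s): A 16.065, B 8.6673
Sensible, products 25→36.8 °C: 50.547 kJ/s
Q = ΔH = -679.54 kJ/s = -679.54 kW
Heat removed = 2446.3 MJ/h

Q_out = 2450 MJ/h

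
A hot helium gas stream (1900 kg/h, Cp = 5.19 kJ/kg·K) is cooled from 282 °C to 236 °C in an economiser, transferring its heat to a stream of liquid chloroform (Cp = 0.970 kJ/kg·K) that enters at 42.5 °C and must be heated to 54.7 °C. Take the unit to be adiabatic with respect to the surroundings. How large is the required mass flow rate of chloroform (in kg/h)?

ṁ_c = 38300 kg/h

Heat released by hot stream: Q = 1900 × 5.19 × (282 − 236) = 453610 kJ/h
Energy balance on cold side (adiabatic exchanger): Q = ṁ_c·Cp_c·(T_c,out − T_c,in)
ṁ_c = 453610 / [0.970 × (54.7 − 42.5)] = 38331 kg/h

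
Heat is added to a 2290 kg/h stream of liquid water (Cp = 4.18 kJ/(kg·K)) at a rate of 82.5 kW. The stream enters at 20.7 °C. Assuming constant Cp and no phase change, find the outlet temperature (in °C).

T_out = 51.7 °C

Q = 82.5 kW = 297000 kJ/h
ΔT = Q/(ṁ·Cp) = 297000/(2290×4.18) = 31.027 K
T_out = 20.7 + 31.027 = 51.727 °C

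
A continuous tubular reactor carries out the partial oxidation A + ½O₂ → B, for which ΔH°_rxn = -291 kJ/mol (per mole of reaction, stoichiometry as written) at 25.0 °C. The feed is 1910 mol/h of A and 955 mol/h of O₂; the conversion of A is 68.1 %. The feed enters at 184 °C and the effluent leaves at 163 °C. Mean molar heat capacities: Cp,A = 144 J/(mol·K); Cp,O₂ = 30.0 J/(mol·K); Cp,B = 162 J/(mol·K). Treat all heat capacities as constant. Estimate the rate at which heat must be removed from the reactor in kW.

Q_out = 107 kW

Extent of reaction ξ = 0.681 × 1910 = 1300.7 mol/h
Reaction term: ξ·ΔH°_rxn = 1300.7 × -291 = -378510 kJ/h
Sensible, feed 184→25 °C: -48287 kJ/h
Outlet flows (mol/h): A 609.29, O₂ 304.64, B 1300.7
Sensible, products 25→163 °C: 42448 kJ/h
Q = ΔH = -384350 kJ/h = -106.76 kW
Heat removed = 106.76 kW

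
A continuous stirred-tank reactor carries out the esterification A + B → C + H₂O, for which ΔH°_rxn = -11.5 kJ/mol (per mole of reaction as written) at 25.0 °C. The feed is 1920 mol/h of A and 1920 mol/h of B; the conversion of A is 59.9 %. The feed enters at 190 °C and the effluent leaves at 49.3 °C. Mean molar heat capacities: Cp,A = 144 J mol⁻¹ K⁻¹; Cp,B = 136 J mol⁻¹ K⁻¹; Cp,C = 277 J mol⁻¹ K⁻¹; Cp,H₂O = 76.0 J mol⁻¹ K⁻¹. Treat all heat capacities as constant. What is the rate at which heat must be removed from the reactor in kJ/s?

Q_out = 24.1 kJ/s

Extent of reaction ξ = 0.599 × 1920 = 1150.1 mol/h
Reaction term: ξ·ΔH°_rxn = 1150.1 × -11.5 = -13226 kJ/h
Sensible, feed 190→25 °C: -88704 kJ/h
Outlet flows (mol/h): A 769.92, B 769.92, C 1150.1, H₂O 1150.1
Sensible, products 25→49.3 °C: 15104 kJ/h
Q = ΔH = -86826 kJ/h = -24.118 kW
Heat removed = 24.118 kJ/s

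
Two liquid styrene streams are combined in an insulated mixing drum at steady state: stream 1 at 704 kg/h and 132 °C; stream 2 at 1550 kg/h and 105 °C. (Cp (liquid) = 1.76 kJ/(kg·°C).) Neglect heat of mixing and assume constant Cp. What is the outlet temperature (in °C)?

No heat crosses the boundary, so H_out = H_in.
Σ ṁᵢCp,ᵢTᵢ = 704×1.76×132 + 1550×1.76×105 = 449990
Σ ṁᵢCp,ᵢ = 704×1.76 + 1550×1.76 = 3967
T_out = 449990 / 3967 = 113.43 °C

T_out = 113 °C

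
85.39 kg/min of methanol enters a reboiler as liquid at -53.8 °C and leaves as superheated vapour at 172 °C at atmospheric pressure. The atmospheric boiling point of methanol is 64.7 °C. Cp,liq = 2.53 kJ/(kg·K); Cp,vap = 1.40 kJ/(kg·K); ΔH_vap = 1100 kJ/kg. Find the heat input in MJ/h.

liquid -53.8→64.7 °C: 299.8 kJ/kg
vaporisation at 64.7 °C: 1100 kJ/kg
vapour 64.7→172 °C: 150.22 kJ/kg
Δh = 299.8 + 1100 + 150.22 = 1550 kJ/kg
Q = ṁ·Δh = 85.39 kg/min × 1550 kJ/kg = 132360 kJ/min
|Q| = 2205.9 kW = 7941.4 MJ/h

Q = 7940 MJ/h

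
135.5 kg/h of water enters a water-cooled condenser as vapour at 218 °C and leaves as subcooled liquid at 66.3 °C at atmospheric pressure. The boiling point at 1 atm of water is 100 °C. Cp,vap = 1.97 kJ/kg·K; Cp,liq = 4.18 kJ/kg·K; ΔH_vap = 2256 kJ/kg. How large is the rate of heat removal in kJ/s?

Q_c = 99.0 kJ/s

vapour 218→100 °C: -232.46 kJ/kg
condensation at 100 °C: -2256 kJ/kg
liquid 100→66.3 °C: -140.87 kJ/kg
Δh = -232.46 + -2256 + -140.87 = -2629.3 kJ/kg
Q = ṁ·Δh = 135.5 kg/h × -2629.3 kJ/kg = -356270 kJ/h
|Q| = 98.965 kW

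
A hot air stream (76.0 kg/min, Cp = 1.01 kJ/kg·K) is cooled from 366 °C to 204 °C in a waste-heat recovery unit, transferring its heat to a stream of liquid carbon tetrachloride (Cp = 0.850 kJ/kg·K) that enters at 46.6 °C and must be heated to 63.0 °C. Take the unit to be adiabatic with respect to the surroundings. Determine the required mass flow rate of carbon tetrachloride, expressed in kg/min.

ṁ_c = 892 kg/min

Heat released by hot stream: Q = 76.0 × 1.01 × (366 − 204) = 12435 kJ/min
Energy balance on cold side (adiabatic exchanger): Q = ṁ_c·Cp_c·(T_c,out − T_c,in)
ṁ_c = 12435 / [0.850 × (63.0 − 46.6)] = 892.05 kg/min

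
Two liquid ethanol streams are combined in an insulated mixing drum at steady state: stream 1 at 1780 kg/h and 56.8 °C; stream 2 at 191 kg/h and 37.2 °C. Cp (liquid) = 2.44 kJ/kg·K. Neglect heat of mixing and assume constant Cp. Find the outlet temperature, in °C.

Energy balance with Q = 0: Σ ṁᵢCp,ᵢ(T_out − Tᵢ) = 0
T_out = Σ ṁᵢCp,ᵢTᵢ / Σ ṁᵢCp,ᵢ
      = 264030 / 4809.2 = 54.901 °C

T_out = 54.9 °C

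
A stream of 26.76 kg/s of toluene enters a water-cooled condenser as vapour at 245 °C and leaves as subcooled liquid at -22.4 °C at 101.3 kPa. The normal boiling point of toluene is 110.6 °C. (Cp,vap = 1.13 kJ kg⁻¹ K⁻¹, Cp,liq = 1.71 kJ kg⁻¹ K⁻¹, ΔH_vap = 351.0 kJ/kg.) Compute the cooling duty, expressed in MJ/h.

Q_c = 70400 MJ/h

vapour 245→110.6 °C: -151.87 kJ/kg
condensation at 110.6 °C: -351 kJ/kg
liquid 110.6→-22.4 °C: -227.43 kJ/kg
Δh = -151.87 + -351 + -227.43 = -730.3 kJ/kg
Q = ṁ·Δh = 26.76 kg/s × -730.3 kJ/kg = -19543 kJ/s
|Q| = 19543 kW = 70354 MJ/h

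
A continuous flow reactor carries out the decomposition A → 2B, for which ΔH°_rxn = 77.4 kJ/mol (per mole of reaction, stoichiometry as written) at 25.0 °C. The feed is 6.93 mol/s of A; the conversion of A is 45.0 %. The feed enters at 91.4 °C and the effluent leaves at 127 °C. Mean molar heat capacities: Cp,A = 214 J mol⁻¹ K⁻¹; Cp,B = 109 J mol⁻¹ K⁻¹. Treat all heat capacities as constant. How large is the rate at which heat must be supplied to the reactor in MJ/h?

Q_in = 1060 MJ/h

Extent of reaction ξ = 0.450 × 6.93 = 3.1185 mol/s
Reaction term: ξ·ΔH°_rxn = 3.1185 × 77.4 = 241.37 kJ/s
Sensible, feed 91.4→25 °C: -98.473 kJ/s
Outlet flows (mol/s): A 3.8115, B 6.237
Sensible, products 25→127 °C: 152.54 kJ/s
Q = ΔH = 295.44 kJ/s = 295.44 kW
Heat supplied = 1063.6 MJ/h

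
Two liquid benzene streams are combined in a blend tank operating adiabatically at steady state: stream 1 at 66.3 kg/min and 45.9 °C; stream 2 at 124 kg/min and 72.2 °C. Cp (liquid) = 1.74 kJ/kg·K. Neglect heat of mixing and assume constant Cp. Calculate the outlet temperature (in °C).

T_out = 63.0 °C

Adiabatic, steady state ⇒ Σ ṁᵢCp,ᵢ(T_out − Tᵢ) = 0
Σ ṁᵢCp,ᵢTᵢ = 66.3×1.74×45.9 + 124×1.74×72.2 = 20873
Σ ṁᵢCp,ᵢ = 66.3×1.74 + 124×1.74 = 331.12
T_out = 20873 / 331.12 = 63.037 °C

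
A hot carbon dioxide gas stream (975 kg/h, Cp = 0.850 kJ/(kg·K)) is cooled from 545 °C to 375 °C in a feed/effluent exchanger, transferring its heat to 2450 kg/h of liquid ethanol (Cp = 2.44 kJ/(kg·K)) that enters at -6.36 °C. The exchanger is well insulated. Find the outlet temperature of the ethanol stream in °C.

Heat released by hot stream: Q = 975 × 0.850 × (545 − 375) = 140890 kJ/h
Energy balance on cold side (adiabatic exchanger): Q = ṁ_c·Cp_c·(T_c,out − T_c,in)
T_c,out = -6.36 + 140890/(2450 × 2.44) = 17.208 °C

T_c,out = 17.2 °C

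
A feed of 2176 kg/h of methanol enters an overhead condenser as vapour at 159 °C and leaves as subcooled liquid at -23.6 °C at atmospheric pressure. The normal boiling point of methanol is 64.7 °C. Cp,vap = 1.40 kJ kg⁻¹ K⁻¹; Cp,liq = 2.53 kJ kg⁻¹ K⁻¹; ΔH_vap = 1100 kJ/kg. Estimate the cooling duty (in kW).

Q_c = 880 kW

vapour 159→64.7 °C: -132.02 kJ/kg
condensation at 64.7 °C: -1100 kJ/kg
liquid 64.7→-23.6 °C: -223.4 kJ/kg
Δh = -132.02 + -1100 + -223.4 = -1455.4 kJ/kg
Q = ṁ·Δh = 2176 kg/h × -1455.4 kJ/kg = -3.167e+06 kJ/h
|Q| = 879.72 kW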